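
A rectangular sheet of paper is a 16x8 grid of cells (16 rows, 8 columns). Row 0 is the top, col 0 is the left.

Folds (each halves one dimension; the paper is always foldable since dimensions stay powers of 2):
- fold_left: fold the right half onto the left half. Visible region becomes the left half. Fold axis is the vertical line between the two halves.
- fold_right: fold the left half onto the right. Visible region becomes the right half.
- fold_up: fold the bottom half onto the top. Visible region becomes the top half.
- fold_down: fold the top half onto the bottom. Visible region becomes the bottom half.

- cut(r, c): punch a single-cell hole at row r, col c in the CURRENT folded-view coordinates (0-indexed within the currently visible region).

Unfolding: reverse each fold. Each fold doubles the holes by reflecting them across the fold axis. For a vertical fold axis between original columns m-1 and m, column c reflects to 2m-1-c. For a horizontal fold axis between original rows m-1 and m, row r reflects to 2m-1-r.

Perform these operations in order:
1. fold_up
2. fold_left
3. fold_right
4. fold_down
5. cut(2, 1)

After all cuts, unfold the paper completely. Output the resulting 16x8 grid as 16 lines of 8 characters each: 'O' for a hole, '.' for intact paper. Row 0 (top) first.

Answer: ........
O..OO..O
........
........
........
........
O..OO..O
........
........
O..OO..O
........
........
........
........
O..OO..O
........

Derivation:
Op 1 fold_up: fold axis h@8; visible region now rows[0,8) x cols[0,8) = 8x8
Op 2 fold_left: fold axis v@4; visible region now rows[0,8) x cols[0,4) = 8x4
Op 3 fold_right: fold axis v@2; visible region now rows[0,8) x cols[2,4) = 8x2
Op 4 fold_down: fold axis h@4; visible region now rows[4,8) x cols[2,4) = 4x2
Op 5 cut(2, 1): punch at orig (6,3); cuts so far [(6, 3)]; region rows[4,8) x cols[2,4) = 4x2
Unfold 1 (reflect across h@4): 2 holes -> [(1, 3), (6, 3)]
Unfold 2 (reflect across v@2): 4 holes -> [(1, 0), (1, 3), (6, 0), (6, 3)]
Unfold 3 (reflect across v@4): 8 holes -> [(1, 0), (1, 3), (1, 4), (1, 7), (6, 0), (6, 3), (6, 4), (6, 7)]
Unfold 4 (reflect across h@8): 16 holes -> [(1, 0), (1, 3), (1, 4), (1, 7), (6, 0), (6, 3), (6, 4), (6, 7), (9, 0), (9, 3), (9, 4), (9, 7), (14, 0), (14, 3), (14, 4), (14, 7)]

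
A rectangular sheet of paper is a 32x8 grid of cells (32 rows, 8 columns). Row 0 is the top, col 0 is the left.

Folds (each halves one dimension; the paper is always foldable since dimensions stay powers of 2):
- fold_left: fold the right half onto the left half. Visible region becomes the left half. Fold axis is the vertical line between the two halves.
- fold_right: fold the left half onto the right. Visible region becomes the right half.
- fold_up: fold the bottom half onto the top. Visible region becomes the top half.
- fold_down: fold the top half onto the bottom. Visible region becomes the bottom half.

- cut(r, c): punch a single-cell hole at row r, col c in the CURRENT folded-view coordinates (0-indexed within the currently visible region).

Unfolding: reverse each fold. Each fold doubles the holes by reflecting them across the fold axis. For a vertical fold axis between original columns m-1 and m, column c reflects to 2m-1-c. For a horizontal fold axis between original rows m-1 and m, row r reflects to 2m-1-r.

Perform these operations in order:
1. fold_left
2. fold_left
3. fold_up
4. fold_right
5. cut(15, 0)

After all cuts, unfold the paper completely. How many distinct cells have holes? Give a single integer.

Op 1 fold_left: fold axis v@4; visible region now rows[0,32) x cols[0,4) = 32x4
Op 2 fold_left: fold axis v@2; visible region now rows[0,32) x cols[0,2) = 32x2
Op 3 fold_up: fold axis h@16; visible region now rows[0,16) x cols[0,2) = 16x2
Op 4 fold_right: fold axis v@1; visible region now rows[0,16) x cols[1,2) = 16x1
Op 5 cut(15, 0): punch at orig (15,1); cuts so far [(15, 1)]; region rows[0,16) x cols[1,2) = 16x1
Unfold 1 (reflect across v@1): 2 holes -> [(15, 0), (15, 1)]
Unfold 2 (reflect across h@16): 4 holes -> [(15, 0), (15, 1), (16, 0), (16, 1)]
Unfold 3 (reflect across v@2): 8 holes -> [(15, 0), (15, 1), (15, 2), (15, 3), (16, 0), (16, 1), (16, 2), (16, 3)]
Unfold 4 (reflect across v@4): 16 holes -> [(15, 0), (15, 1), (15, 2), (15, 3), (15, 4), (15, 5), (15, 6), (15, 7), (16, 0), (16, 1), (16, 2), (16, 3), (16, 4), (16, 5), (16, 6), (16, 7)]

Answer: 16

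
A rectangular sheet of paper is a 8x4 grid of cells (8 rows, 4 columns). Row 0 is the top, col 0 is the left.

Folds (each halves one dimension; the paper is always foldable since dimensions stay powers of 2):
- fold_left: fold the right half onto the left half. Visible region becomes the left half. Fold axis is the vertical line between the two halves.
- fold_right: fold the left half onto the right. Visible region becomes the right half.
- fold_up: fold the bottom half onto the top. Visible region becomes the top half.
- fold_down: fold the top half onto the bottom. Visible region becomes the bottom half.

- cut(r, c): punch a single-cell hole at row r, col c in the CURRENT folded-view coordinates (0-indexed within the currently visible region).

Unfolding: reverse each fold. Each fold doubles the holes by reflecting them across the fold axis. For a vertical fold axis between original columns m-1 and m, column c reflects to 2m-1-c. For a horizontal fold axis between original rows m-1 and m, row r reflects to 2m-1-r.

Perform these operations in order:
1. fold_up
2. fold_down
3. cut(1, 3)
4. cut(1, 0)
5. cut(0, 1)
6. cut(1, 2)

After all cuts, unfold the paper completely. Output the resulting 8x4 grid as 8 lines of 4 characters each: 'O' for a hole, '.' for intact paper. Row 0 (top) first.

Op 1 fold_up: fold axis h@4; visible region now rows[0,4) x cols[0,4) = 4x4
Op 2 fold_down: fold axis h@2; visible region now rows[2,4) x cols[0,4) = 2x4
Op 3 cut(1, 3): punch at orig (3,3); cuts so far [(3, 3)]; region rows[2,4) x cols[0,4) = 2x4
Op 4 cut(1, 0): punch at orig (3,0); cuts so far [(3, 0), (3, 3)]; region rows[2,4) x cols[0,4) = 2x4
Op 5 cut(0, 1): punch at orig (2,1); cuts so far [(2, 1), (3, 0), (3, 3)]; region rows[2,4) x cols[0,4) = 2x4
Op 6 cut(1, 2): punch at orig (3,2); cuts so far [(2, 1), (3, 0), (3, 2), (3, 3)]; region rows[2,4) x cols[0,4) = 2x4
Unfold 1 (reflect across h@2): 8 holes -> [(0, 0), (0, 2), (0, 3), (1, 1), (2, 1), (3, 0), (3, 2), (3, 3)]
Unfold 2 (reflect across h@4): 16 holes -> [(0, 0), (0, 2), (0, 3), (1, 1), (2, 1), (3, 0), (3, 2), (3, 3), (4, 0), (4, 2), (4, 3), (5, 1), (6, 1), (7, 0), (7, 2), (7, 3)]

Answer: O.OO
.O..
.O..
O.OO
O.OO
.O..
.O..
O.OO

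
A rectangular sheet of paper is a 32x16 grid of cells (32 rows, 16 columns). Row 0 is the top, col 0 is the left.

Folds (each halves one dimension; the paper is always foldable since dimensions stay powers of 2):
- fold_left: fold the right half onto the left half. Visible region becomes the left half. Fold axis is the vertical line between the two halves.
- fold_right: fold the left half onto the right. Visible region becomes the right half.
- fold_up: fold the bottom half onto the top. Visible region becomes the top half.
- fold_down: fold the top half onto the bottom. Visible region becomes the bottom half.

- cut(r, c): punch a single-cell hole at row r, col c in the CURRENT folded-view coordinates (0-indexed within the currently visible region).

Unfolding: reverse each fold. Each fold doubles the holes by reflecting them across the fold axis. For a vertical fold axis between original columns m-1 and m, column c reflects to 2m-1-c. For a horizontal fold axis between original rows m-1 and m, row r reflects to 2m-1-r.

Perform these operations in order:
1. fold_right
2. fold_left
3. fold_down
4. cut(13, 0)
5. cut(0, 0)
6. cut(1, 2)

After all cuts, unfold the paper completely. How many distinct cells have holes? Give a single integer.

Answer: 24

Derivation:
Op 1 fold_right: fold axis v@8; visible region now rows[0,32) x cols[8,16) = 32x8
Op 2 fold_left: fold axis v@12; visible region now rows[0,32) x cols[8,12) = 32x4
Op 3 fold_down: fold axis h@16; visible region now rows[16,32) x cols[8,12) = 16x4
Op 4 cut(13, 0): punch at orig (29,8); cuts so far [(29, 8)]; region rows[16,32) x cols[8,12) = 16x4
Op 5 cut(0, 0): punch at orig (16,8); cuts so far [(16, 8), (29, 8)]; region rows[16,32) x cols[8,12) = 16x4
Op 6 cut(1, 2): punch at orig (17,10); cuts so far [(16, 8), (17, 10), (29, 8)]; region rows[16,32) x cols[8,12) = 16x4
Unfold 1 (reflect across h@16): 6 holes -> [(2, 8), (14, 10), (15, 8), (16, 8), (17, 10), (29, 8)]
Unfold 2 (reflect across v@12): 12 holes -> [(2, 8), (2, 15), (14, 10), (14, 13), (15, 8), (15, 15), (16, 8), (16, 15), (17, 10), (17, 13), (29, 8), (29, 15)]
Unfold 3 (reflect across v@8): 24 holes -> [(2, 0), (2, 7), (2, 8), (2, 15), (14, 2), (14, 5), (14, 10), (14, 13), (15, 0), (15, 7), (15, 8), (15, 15), (16, 0), (16, 7), (16, 8), (16, 15), (17, 2), (17, 5), (17, 10), (17, 13), (29, 0), (29, 7), (29, 8), (29, 15)]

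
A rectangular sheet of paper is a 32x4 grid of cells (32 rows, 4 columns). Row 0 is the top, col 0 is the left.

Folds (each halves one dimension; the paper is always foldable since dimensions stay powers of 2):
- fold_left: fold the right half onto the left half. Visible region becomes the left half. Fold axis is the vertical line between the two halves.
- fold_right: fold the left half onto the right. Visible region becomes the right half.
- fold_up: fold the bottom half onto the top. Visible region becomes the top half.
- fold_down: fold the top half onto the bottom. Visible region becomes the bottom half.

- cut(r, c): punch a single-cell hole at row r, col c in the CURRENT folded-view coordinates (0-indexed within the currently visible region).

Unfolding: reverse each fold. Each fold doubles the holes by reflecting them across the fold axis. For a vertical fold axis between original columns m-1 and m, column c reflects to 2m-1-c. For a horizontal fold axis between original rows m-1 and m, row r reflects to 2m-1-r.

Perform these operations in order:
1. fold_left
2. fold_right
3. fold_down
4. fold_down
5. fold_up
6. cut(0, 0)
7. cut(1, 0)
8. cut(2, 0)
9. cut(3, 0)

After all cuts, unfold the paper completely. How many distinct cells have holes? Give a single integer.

Op 1 fold_left: fold axis v@2; visible region now rows[0,32) x cols[0,2) = 32x2
Op 2 fold_right: fold axis v@1; visible region now rows[0,32) x cols[1,2) = 32x1
Op 3 fold_down: fold axis h@16; visible region now rows[16,32) x cols[1,2) = 16x1
Op 4 fold_down: fold axis h@24; visible region now rows[24,32) x cols[1,2) = 8x1
Op 5 fold_up: fold axis h@28; visible region now rows[24,28) x cols[1,2) = 4x1
Op 6 cut(0, 0): punch at orig (24,1); cuts so far [(24, 1)]; region rows[24,28) x cols[1,2) = 4x1
Op 7 cut(1, 0): punch at orig (25,1); cuts so far [(24, 1), (25, 1)]; region rows[24,28) x cols[1,2) = 4x1
Op 8 cut(2, 0): punch at orig (26,1); cuts so far [(24, 1), (25, 1), (26, 1)]; region rows[24,28) x cols[1,2) = 4x1
Op 9 cut(3, 0): punch at orig (27,1); cuts so far [(24, 1), (25, 1), (26, 1), (27, 1)]; region rows[24,28) x cols[1,2) = 4x1
Unfold 1 (reflect across h@28): 8 holes -> [(24, 1), (25, 1), (26, 1), (27, 1), (28, 1), (29, 1), (30, 1), (31, 1)]
Unfold 2 (reflect across h@24): 16 holes -> [(16, 1), (17, 1), (18, 1), (19, 1), (20, 1), (21, 1), (22, 1), (23, 1), (24, 1), (25, 1), (26, 1), (27, 1), (28, 1), (29, 1), (30, 1), (31, 1)]
Unfold 3 (reflect across h@16): 32 holes -> [(0, 1), (1, 1), (2, 1), (3, 1), (4, 1), (5, 1), (6, 1), (7, 1), (8, 1), (9, 1), (10, 1), (11, 1), (12, 1), (13, 1), (14, 1), (15, 1), (16, 1), (17, 1), (18, 1), (19, 1), (20, 1), (21, 1), (22, 1), (23, 1), (24, 1), (25, 1), (26, 1), (27, 1), (28, 1), (29, 1), (30, 1), (31, 1)]
Unfold 4 (reflect across v@1): 64 holes -> [(0, 0), (0, 1), (1, 0), (1, 1), (2, 0), (2, 1), (3, 0), (3, 1), (4, 0), (4, 1), (5, 0), (5, 1), (6, 0), (6, 1), (7, 0), (7, 1), (8, 0), (8, 1), (9, 0), (9, 1), (10, 0), (10, 1), (11, 0), (11, 1), (12, 0), (12, 1), (13, 0), (13, 1), (14, 0), (14, 1), (15, 0), (15, 1), (16, 0), (16, 1), (17, 0), (17, 1), (18, 0), (18, 1), (19, 0), (19, 1), (20, 0), (20, 1), (21, 0), (21, 1), (22, 0), (22, 1), (23, 0), (23, 1), (24, 0), (24, 1), (25, 0), (25, 1), (26, 0), (26, 1), (27, 0), (27, 1), (28, 0), (28, 1), (29, 0), (29, 1), (30, 0), (30, 1), (31, 0), (31, 1)]
Unfold 5 (reflect across v@2): 128 holes -> [(0, 0), (0, 1), (0, 2), (0, 3), (1, 0), (1, 1), (1, 2), (1, 3), (2, 0), (2, 1), (2, 2), (2, 3), (3, 0), (3, 1), (3, 2), (3, 3), (4, 0), (4, 1), (4, 2), (4, 3), (5, 0), (5, 1), (5, 2), (5, 3), (6, 0), (6, 1), (6, 2), (6, 3), (7, 0), (7, 1), (7, 2), (7, 3), (8, 0), (8, 1), (8, 2), (8, 3), (9, 0), (9, 1), (9, 2), (9, 3), (10, 0), (10, 1), (10, 2), (10, 3), (11, 0), (11, 1), (11, 2), (11, 3), (12, 0), (12, 1), (12, 2), (12, 3), (13, 0), (13, 1), (13, 2), (13, 3), (14, 0), (14, 1), (14, 2), (14, 3), (15, 0), (15, 1), (15, 2), (15, 3), (16, 0), (16, 1), (16, 2), (16, 3), (17, 0), (17, 1), (17, 2), (17, 3), (18, 0), (18, 1), (18, 2), (18, 3), (19, 0), (19, 1), (19, 2), (19, 3), (20, 0), (20, 1), (20, 2), (20, 3), (21, 0), (21, 1), (21, 2), (21, 3), (22, 0), (22, 1), (22, 2), (22, 3), (23, 0), (23, 1), (23, 2), (23, 3), (24, 0), (24, 1), (24, 2), (24, 3), (25, 0), (25, 1), (25, 2), (25, 3), (26, 0), (26, 1), (26, 2), (26, 3), (27, 0), (27, 1), (27, 2), (27, 3), (28, 0), (28, 1), (28, 2), (28, 3), (29, 0), (29, 1), (29, 2), (29, 3), (30, 0), (30, 1), (30, 2), (30, 3), (31, 0), (31, 1), (31, 2), (31, 3)]

Answer: 128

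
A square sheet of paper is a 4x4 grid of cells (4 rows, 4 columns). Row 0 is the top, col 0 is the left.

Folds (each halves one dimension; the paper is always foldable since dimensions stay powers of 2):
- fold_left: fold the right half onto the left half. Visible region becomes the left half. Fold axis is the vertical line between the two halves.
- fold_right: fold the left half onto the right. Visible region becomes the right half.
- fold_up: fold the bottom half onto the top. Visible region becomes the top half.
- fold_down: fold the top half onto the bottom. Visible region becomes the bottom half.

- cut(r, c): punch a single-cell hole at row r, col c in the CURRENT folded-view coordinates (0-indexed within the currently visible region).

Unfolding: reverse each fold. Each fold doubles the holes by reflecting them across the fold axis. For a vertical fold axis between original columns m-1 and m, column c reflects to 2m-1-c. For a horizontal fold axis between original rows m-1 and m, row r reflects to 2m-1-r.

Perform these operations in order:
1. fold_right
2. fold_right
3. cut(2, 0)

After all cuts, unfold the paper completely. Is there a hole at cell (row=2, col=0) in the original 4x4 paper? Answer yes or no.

Answer: yes

Derivation:
Op 1 fold_right: fold axis v@2; visible region now rows[0,4) x cols[2,4) = 4x2
Op 2 fold_right: fold axis v@3; visible region now rows[0,4) x cols[3,4) = 4x1
Op 3 cut(2, 0): punch at orig (2,3); cuts so far [(2, 3)]; region rows[0,4) x cols[3,4) = 4x1
Unfold 1 (reflect across v@3): 2 holes -> [(2, 2), (2, 3)]
Unfold 2 (reflect across v@2): 4 holes -> [(2, 0), (2, 1), (2, 2), (2, 3)]
Holes: [(2, 0), (2, 1), (2, 2), (2, 3)]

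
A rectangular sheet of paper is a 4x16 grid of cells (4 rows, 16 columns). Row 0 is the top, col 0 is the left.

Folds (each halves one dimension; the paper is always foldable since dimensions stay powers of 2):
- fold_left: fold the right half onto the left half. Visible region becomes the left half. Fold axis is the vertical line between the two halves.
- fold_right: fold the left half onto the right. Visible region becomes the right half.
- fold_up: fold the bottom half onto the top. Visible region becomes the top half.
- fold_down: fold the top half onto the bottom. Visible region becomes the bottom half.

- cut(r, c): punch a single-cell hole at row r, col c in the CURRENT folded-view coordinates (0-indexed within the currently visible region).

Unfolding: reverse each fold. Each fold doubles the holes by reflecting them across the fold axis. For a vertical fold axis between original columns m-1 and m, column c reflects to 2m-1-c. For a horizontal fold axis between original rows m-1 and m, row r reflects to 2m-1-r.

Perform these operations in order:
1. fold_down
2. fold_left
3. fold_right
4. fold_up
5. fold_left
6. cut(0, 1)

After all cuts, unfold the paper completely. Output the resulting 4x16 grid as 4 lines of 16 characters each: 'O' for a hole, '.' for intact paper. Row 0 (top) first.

Answer: .OO..OO..OO..OO.
.OO..OO..OO..OO.
.OO..OO..OO..OO.
.OO..OO..OO..OO.

Derivation:
Op 1 fold_down: fold axis h@2; visible region now rows[2,4) x cols[0,16) = 2x16
Op 2 fold_left: fold axis v@8; visible region now rows[2,4) x cols[0,8) = 2x8
Op 3 fold_right: fold axis v@4; visible region now rows[2,4) x cols[4,8) = 2x4
Op 4 fold_up: fold axis h@3; visible region now rows[2,3) x cols[4,8) = 1x4
Op 5 fold_left: fold axis v@6; visible region now rows[2,3) x cols[4,6) = 1x2
Op 6 cut(0, 1): punch at orig (2,5); cuts so far [(2, 5)]; region rows[2,3) x cols[4,6) = 1x2
Unfold 1 (reflect across v@6): 2 holes -> [(2, 5), (2, 6)]
Unfold 2 (reflect across h@3): 4 holes -> [(2, 5), (2, 6), (3, 5), (3, 6)]
Unfold 3 (reflect across v@4): 8 holes -> [(2, 1), (2, 2), (2, 5), (2, 6), (3, 1), (3, 2), (3, 5), (3, 6)]
Unfold 4 (reflect across v@8): 16 holes -> [(2, 1), (2, 2), (2, 5), (2, 6), (2, 9), (2, 10), (2, 13), (2, 14), (3, 1), (3, 2), (3, 5), (3, 6), (3, 9), (3, 10), (3, 13), (3, 14)]
Unfold 5 (reflect across h@2): 32 holes -> [(0, 1), (0, 2), (0, 5), (0, 6), (0, 9), (0, 10), (0, 13), (0, 14), (1, 1), (1, 2), (1, 5), (1, 6), (1, 9), (1, 10), (1, 13), (1, 14), (2, 1), (2, 2), (2, 5), (2, 6), (2, 9), (2, 10), (2, 13), (2, 14), (3, 1), (3, 2), (3, 5), (3, 6), (3, 9), (3, 10), (3, 13), (3, 14)]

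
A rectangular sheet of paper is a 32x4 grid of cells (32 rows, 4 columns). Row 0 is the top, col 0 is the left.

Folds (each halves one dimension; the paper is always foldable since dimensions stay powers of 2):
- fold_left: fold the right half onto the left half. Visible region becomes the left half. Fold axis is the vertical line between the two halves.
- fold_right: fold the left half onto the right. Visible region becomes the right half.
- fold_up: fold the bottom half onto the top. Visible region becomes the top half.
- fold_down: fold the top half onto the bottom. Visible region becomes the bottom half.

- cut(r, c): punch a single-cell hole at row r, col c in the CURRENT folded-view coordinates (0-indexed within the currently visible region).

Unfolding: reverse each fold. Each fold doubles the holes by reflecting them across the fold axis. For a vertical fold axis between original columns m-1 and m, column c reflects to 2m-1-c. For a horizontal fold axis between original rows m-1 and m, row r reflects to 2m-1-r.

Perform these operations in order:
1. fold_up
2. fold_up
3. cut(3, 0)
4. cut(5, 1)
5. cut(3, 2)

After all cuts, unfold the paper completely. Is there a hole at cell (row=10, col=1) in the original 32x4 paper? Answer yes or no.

Op 1 fold_up: fold axis h@16; visible region now rows[0,16) x cols[0,4) = 16x4
Op 2 fold_up: fold axis h@8; visible region now rows[0,8) x cols[0,4) = 8x4
Op 3 cut(3, 0): punch at orig (3,0); cuts so far [(3, 0)]; region rows[0,8) x cols[0,4) = 8x4
Op 4 cut(5, 1): punch at orig (5,1); cuts so far [(3, 0), (5, 1)]; region rows[0,8) x cols[0,4) = 8x4
Op 5 cut(3, 2): punch at orig (3,2); cuts so far [(3, 0), (3, 2), (5, 1)]; region rows[0,8) x cols[0,4) = 8x4
Unfold 1 (reflect across h@8): 6 holes -> [(3, 0), (3, 2), (5, 1), (10, 1), (12, 0), (12, 2)]
Unfold 2 (reflect across h@16): 12 holes -> [(3, 0), (3, 2), (5, 1), (10, 1), (12, 0), (12, 2), (19, 0), (19, 2), (21, 1), (26, 1), (28, 0), (28, 2)]
Holes: [(3, 0), (3, 2), (5, 1), (10, 1), (12, 0), (12, 2), (19, 0), (19, 2), (21, 1), (26, 1), (28, 0), (28, 2)]

Answer: yes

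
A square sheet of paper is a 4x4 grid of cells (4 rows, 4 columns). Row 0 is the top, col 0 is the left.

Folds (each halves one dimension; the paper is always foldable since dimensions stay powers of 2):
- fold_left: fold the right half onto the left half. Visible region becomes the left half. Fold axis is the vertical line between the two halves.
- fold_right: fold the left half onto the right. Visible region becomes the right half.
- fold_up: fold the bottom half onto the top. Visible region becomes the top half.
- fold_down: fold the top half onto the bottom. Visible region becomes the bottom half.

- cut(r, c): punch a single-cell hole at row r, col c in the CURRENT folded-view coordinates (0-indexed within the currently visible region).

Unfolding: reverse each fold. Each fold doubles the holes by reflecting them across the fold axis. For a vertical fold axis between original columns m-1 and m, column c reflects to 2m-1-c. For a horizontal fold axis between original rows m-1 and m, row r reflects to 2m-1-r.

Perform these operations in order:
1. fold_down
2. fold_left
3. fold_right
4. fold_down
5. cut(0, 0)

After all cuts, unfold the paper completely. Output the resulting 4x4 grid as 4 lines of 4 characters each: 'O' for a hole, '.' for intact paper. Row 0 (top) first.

Op 1 fold_down: fold axis h@2; visible region now rows[2,4) x cols[0,4) = 2x4
Op 2 fold_left: fold axis v@2; visible region now rows[2,4) x cols[0,2) = 2x2
Op 3 fold_right: fold axis v@1; visible region now rows[2,4) x cols[1,2) = 2x1
Op 4 fold_down: fold axis h@3; visible region now rows[3,4) x cols[1,2) = 1x1
Op 5 cut(0, 0): punch at orig (3,1); cuts so far [(3, 1)]; region rows[3,4) x cols[1,2) = 1x1
Unfold 1 (reflect across h@3): 2 holes -> [(2, 1), (3, 1)]
Unfold 2 (reflect across v@1): 4 holes -> [(2, 0), (2, 1), (3, 0), (3, 1)]
Unfold 3 (reflect across v@2): 8 holes -> [(2, 0), (2, 1), (2, 2), (2, 3), (3, 0), (3, 1), (3, 2), (3, 3)]
Unfold 4 (reflect across h@2): 16 holes -> [(0, 0), (0, 1), (0, 2), (0, 3), (1, 0), (1, 1), (1, 2), (1, 3), (2, 0), (2, 1), (2, 2), (2, 3), (3, 0), (3, 1), (3, 2), (3, 3)]

Answer: OOOO
OOOO
OOOO
OOOO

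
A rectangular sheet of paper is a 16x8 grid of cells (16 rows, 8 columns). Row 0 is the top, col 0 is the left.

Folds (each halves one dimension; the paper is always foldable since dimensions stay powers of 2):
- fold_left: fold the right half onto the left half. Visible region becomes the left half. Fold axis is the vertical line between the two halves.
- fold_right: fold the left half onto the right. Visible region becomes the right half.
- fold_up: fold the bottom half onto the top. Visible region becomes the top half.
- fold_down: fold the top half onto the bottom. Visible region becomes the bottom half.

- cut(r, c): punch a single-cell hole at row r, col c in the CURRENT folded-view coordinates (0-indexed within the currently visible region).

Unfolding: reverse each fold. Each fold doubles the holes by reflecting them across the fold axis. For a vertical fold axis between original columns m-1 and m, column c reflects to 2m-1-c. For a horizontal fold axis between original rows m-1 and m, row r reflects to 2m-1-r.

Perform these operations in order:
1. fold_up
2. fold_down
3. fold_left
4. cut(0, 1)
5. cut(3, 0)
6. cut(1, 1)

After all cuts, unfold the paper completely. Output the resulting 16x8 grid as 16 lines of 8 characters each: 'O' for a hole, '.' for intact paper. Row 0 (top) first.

Op 1 fold_up: fold axis h@8; visible region now rows[0,8) x cols[0,8) = 8x8
Op 2 fold_down: fold axis h@4; visible region now rows[4,8) x cols[0,8) = 4x8
Op 3 fold_left: fold axis v@4; visible region now rows[4,8) x cols[0,4) = 4x4
Op 4 cut(0, 1): punch at orig (4,1); cuts so far [(4, 1)]; region rows[4,8) x cols[0,4) = 4x4
Op 5 cut(3, 0): punch at orig (7,0); cuts so far [(4, 1), (7, 0)]; region rows[4,8) x cols[0,4) = 4x4
Op 6 cut(1, 1): punch at orig (5,1); cuts so far [(4, 1), (5, 1), (7, 0)]; region rows[4,8) x cols[0,4) = 4x4
Unfold 1 (reflect across v@4): 6 holes -> [(4, 1), (4, 6), (5, 1), (5, 6), (7, 0), (7, 7)]
Unfold 2 (reflect across h@4): 12 holes -> [(0, 0), (0, 7), (2, 1), (2, 6), (3, 1), (3, 6), (4, 1), (4, 6), (5, 1), (5, 6), (7, 0), (7, 7)]
Unfold 3 (reflect across h@8): 24 holes -> [(0, 0), (0, 7), (2, 1), (2, 6), (3, 1), (3, 6), (4, 1), (4, 6), (5, 1), (5, 6), (7, 0), (7, 7), (8, 0), (8, 7), (10, 1), (10, 6), (11, 1), (11, 6), (12, 1), (12, 6), (13, 1), (13, 6), (15, 0), (15, 7)]

Answer: O......O
........
.O....O.
.O....O.
.O....O.
.O....O.
........
O......O
O......O
........
.O....O.
.O....O.
.O....O.
.O....O.
........
O......O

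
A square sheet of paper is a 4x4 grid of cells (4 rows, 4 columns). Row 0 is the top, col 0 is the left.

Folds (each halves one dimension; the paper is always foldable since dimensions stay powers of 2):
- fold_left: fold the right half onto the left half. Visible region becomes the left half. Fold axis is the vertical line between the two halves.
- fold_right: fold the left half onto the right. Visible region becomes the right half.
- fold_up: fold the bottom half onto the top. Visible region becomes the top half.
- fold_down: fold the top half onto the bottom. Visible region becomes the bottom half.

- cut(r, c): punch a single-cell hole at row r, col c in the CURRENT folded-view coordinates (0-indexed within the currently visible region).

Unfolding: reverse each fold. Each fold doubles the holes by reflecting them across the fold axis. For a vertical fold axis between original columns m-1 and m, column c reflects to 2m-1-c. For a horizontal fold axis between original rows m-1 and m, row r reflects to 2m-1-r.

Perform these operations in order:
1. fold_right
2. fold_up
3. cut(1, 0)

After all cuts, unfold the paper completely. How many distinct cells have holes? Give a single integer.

Op 1 fold_right: fold axis v@2; visible region now rows[0,4) x cols[2,4) = 4x2
Op 2 fold_up: fold axis h@2; visible region now rows[0,2) x cols[2,4) = 2x2
Op 3 cut(1, 0): punch at orig (1,2); cuts so far [(1, 2)]; region rows[0,2) x cols[2,4) = 2x2
Unfold 1 (reflect across h@2): 2 holes -> [(1, 2), (2, 2)]
Unfold 2 (reflect across v@2): 4 holes -> [(1, 1), (1, 2), (2, 1), (2, 2)]

Answer: 4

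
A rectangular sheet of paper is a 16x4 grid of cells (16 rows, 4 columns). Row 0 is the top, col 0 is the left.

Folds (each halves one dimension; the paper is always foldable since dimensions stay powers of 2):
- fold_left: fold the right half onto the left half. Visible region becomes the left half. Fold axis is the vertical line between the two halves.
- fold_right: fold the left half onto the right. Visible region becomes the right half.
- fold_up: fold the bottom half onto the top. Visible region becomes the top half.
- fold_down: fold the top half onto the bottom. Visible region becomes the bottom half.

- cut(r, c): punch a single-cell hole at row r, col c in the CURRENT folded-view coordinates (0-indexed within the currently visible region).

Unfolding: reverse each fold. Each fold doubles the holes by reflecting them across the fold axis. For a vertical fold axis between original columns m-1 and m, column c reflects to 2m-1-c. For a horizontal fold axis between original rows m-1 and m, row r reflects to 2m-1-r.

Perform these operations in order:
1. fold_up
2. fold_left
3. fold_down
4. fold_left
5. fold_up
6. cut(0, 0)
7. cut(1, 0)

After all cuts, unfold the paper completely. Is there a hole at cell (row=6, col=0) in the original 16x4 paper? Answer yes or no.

Answer: yes

Derivation:
Op 1 fold_up: fold axis h@8; visible region now rows[0,8) x cols[0,4) = 8x4
Op 2 fold_left: fold axis v@2; visible region now rows[0,8) x cols[0,2) = 8x2
Op 3 fold_down: fold axis h@4; visible region now rows[4,8) x cols[0,2) = 4x2
Op 4 fold_left: fold axis v@1; visible region now rows[4,8) x cols[0,1) = 4x1
Op 5 fold_up: fold axis h@6; visible region now rows[4,6) x cols[0,1) = 2x1
Op 6 cut(0, 0): punch at orig (4,0); cuts so far [(4, 0)]; region rows[4,6) x cols[0,1) = 2x1
Op 7 cut(1, 0): punch at orig (5,0); cuts so far [(4, 0), (5, 0)]; region rows[4,6) x cols[0,1) = 2x1
Unfold 1 (reflect across h@6): 4 holes -> [(4, 0), (5, 0), (6, 0), (7, 0)]
Unfold 2 (reflect across v@1): 8 holes -> [(4, 0), (4, 1), (5, 0), (5, 1), (6, 0), (6, 1), (7, 0), (7, 1)]
Unfold 3 (reflect across h@4): 16 holes -> [(0, 0), (0, 1), (1, 0), (1, 1), (2, 0), (2, 1), (3, 0), (3, 1), (4, 0), (4, 1), (5, 0), (5, 1), (6, 0), (6, 1), (7, 0), (7, 1)]
Unfold 4 (reflect across v@2): 32 holes -> [(0, 0), (0, 1), (0, 2), (0, 3), (1, 0), (1, 1), (1, 2), (1, 3), (2, 0), (2, 1), (2, 2), (2, 3), (3, 0), (3, 1), (3, 2), (3, 3), (4, 0), (4, 1), (4, 2), (4, 3), (5, 0), (5, 1), (5, 2), (5, 3), (6, 0), (6, 1), (6, 2), (6, 3), (7, 0), (7, 1), (7, 2), (7, 3)]
Unfold 5 (reflect across h@8): 64 holes -> [(0, 0), (0, 1), (0, 2), (0, 3), (1, 0), (1, 1), (1, 2), (1, 3), (2, 0), (2, 1), (2, 2), (2, 3), (3, 0), (3, 1), (3, 2), (3, 3), (4, 0), (4, 1), (4, 2), (4, 3), (5, 0), (5, 1), (5, 2), (5, 3), (6, 0), (6, 1), (6, 2), (6, 3), (7, 0), (7, 1), (7, 2), (7, 3), (8, 0), (8, 1), (8, 2), (8, 3), (9, 0), (9, 1), (9, 2), (9, 3), (10, 0), (10, 1), (10, 2), (10, 3), (11, 0), (11, 1), (11, 2), (11, 3), (12, 0), (12, 1), (12, 2), (12, 3), (13, 0), (13, 1), (13, 2), (13, 3), (14, 0), (14, 1), (14, 2), (14, 3), (15, 0), (15, 1), (15, 2), (15, 3)]
Holes: [(0, 0), (0, 1), (0, 2), (0, 3), (1, 0), (1, 1), (1, 2), (1, 3), (2, 0), (2, 1), (2, 2), (2, 3), (3, 0), (3, 1), (3, 2), (3, 3), (4, 0), (4, 1), (4, 2), (4, 3), (5, 0), (5, 1), (5, 2), (5, 3), (6, 0), (6, 1), (6, 2), (6, 3), (7, 0), (7, 1), (7, 2), (7, 3), (8, 0), (8, 1), (8, 2), (8, 3), (9, 0), (9, 1), (9, 2), (9, 3), (10, 0), (10, 1), (10, 2), (10, 3), (11, 0), (11, 1), (11, 2), (11, 3), (12, 0), (12, 1), (12, 2), (12, 3), (13, 0), (13, 1), (13, 2), (13, 3), (14, 0), (14, 1), (14, 2), (14, 3), (15, 0), (15, 1), (15, 2), (15, 3)]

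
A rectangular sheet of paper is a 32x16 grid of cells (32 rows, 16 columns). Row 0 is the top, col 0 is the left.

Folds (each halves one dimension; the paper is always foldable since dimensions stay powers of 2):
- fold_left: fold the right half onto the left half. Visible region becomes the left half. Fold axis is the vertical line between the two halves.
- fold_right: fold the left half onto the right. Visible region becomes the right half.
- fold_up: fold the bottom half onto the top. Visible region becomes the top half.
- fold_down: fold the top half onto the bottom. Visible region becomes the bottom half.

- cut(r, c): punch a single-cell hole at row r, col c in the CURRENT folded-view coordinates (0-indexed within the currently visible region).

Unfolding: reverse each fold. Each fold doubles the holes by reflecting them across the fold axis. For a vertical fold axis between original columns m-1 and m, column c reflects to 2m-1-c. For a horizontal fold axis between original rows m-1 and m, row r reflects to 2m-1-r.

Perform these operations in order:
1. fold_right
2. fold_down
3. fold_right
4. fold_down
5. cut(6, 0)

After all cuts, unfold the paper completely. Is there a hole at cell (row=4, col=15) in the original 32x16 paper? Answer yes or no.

Answer: no

Derivation:
Op 1 fold_right: fold axis v@8; visible region now rows[0,32) x cols[8,16) = 32x8
Op 2 fold_down: fold axis h@16; visible region now rows[16,32) x cols[8,16) = 16x8
Op 3 fold_right: fold axis v@12; visible region now rows[16,32) x cols[12,16) = 16x4
Op 4 fold_down: fold axis h@24; visible region now rows[24,32) x cols[12,16) = 8x4
Op 5 cut(6, 0): punch at orig (30,12); cuts so far [(30, 12)]; region rows[24,32) x cols[12,16) = 8x4
Unfold 1 (reflect across h@24): 2 holes -> [(17, 12), (30, 12)]
Unfold 2 (reflect across v@12): 4 holes -> [(17, 11), (17, 12), (30, 11), (30, 12)]
Unfold 3 (reflect across h@16): 8 holes -> [(1, 11), (1, 12), (14, 11), (14, 12), (17, 11), (17, 12), (30, 11), (30, 12)]
Unfold 4 (reflect across v@8): 16 holes -> [(1, 3), (1, 4), (1, 11), (1, 12), (14, 3), (14, 4), (14, 11), (14, 12), (17, 3), (17, 4), (17, 11), (17, 12), (30, 3), (30, 4), (30, 11), (30, 12)]
Holes: [(1, 3), (1, 4), (1, 11), (1, 12), (14, 3), (14, 4), (14, 11), (14, 12), (17, 3), (17, 4), (17, 11), (17, 12), (30, 3), (30, 4), (30, 11), (30, 12)]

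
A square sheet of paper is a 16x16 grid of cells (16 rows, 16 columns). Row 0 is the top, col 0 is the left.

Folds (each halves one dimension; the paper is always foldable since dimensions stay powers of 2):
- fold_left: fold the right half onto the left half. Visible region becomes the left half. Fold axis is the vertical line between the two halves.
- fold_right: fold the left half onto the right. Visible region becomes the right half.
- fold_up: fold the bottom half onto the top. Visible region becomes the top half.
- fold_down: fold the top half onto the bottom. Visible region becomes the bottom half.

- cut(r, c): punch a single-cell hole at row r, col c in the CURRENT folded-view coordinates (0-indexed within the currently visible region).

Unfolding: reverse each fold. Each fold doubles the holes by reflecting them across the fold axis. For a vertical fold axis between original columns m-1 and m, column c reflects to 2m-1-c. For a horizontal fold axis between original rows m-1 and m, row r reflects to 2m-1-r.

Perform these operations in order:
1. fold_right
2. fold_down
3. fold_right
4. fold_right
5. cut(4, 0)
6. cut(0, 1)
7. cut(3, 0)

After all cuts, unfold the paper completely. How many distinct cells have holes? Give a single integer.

Answer: 48

Derivation:
Op 1 fold_right: fold axis v@8; visible region now rows[0,16) x cols[8,16) = 16x8
Op 2 fold_down: fold axis h@8; visible region now rows[8,16) x cols[8,16) = 8x8
Op 3 fold_right: fold axis v@12; visible region now rows[8,16) x cols[12,16) = 8x4
Op 4 fold_right: fold axis v@14; visible region now rows[8,16) x cols[14,16) = 8x2
Op 5 cut(4, 0): punch at orig (12,14); cuts so far [(12, 14)]; region rows[8,16) x cols[14,16) = 8x2
Op 6 cut(0, 1): punch at orig (8,15); cuts so far [(8, 15), (12, 14)]; region rows[8,16) x cols[14,16) = 8x2
Op 7 cut(3, 0): punch at orig (11,14); cuts so far [(8, 15), (11, 14), (12, 14)]; region rows[8,16) x cols[14,16) = 8x2
Unfold 1 (reflect across v@14): 6 holes -> [(8, 12), (8, 15), (11, 13), (11, 14), (12, 13), (12, 14)]
Unfold 2 (reflect across v@12): 12 holes -> [(8, 8), (8, 11), (8, 12), (8, 15), (11, 9), (11, 10), (11, 13), (11, 14), (12, 9), (12, 10), (12, 13), (12, 14)]
Unfold 3 (reflect across h@8): 24 holes -> [(3, 9), (3, 10), (3, 13), (3, 14), (4, 9), (4, 10), (4, 13), (4, 14), (7, 8), (7, 11), (7, 12), (7, 15), (8, 8), (8, 11), (8, 12), (8, 15), (11, 9), (11, 10), (11, 13), (11, 14), (12, 9), (12, 10), (12, 13), (12, 14)]
Unfold 4 (reflect across v@8): 48 holes -> [(3, 1), (3, 2), (3, 5), (3, 6), (3, 9), (3, 10), (3, 13), (3, 14), (4, 1), (4, 2), (4, 5), (4, 6), (4, 9), (4, 10), (4, 13), (4, 14), (7, 0), (7, 3), (7, 4), (7, 7), (7, 8), (7, 11), (7, 12), (7, 15), (8, 0), (8, 3), (8, 4), (8, 7), (8, 8), (8, 11), (8, 12), (8, 15), (11, 1), (11, 2), (11, 5), (11, 6), (11, 9), (11, 10), (11, 13), (11, 14), (12, 1), (12, 2), (12, 5), (12, 6), (12, 9), (12, 10), (12, 13), (12, 14)]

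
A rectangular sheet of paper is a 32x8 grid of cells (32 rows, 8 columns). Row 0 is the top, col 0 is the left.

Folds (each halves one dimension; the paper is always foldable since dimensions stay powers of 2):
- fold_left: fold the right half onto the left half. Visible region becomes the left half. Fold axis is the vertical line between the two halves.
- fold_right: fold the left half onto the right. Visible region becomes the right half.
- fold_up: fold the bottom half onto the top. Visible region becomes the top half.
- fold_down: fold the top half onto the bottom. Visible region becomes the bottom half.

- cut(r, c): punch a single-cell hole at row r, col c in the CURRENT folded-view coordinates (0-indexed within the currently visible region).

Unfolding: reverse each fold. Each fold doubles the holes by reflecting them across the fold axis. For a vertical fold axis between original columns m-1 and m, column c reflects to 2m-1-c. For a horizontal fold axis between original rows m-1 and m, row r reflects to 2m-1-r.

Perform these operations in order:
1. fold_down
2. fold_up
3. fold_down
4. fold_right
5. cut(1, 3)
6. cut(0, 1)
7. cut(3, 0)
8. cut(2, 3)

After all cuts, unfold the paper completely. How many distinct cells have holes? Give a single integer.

Answer: 64

Derivation:
Op 1 fold_down: fold axis h@16; visible region now rows[16,32) x cols[0,8) = 16x8
Op 2 fold_up: fold axis h@24; visible region now rows[16,24) x cols[0,8) = 8x8
Op 3 fold_down: fold axis h@20; visible region now rows[20,24) x cols[0,8) = 4x8
Op 4 fold_right: fold axis v@4; visible region now rows[20,24) x cols[4,8) = 4x4
Op 5 cut(1, 3): punch at orig (21,7); cuts so far [(21, 7)]; region rows[20,24) x cols[4,8) = 4x4
Op 6 cut(0, 1): punch at orig (20,5); cuts so far [(20, 5), (21, 7)]; region rows[20,24) x cols[4,8) = 4x4
Op 7 cut(3, 0): punch at orig (23,4); cuts so far [(20, 5), (21, 7), (23, 4)]; region rows[20,24) x cols[4,8) = 4x4
Op 8 cut(2, 3): punch at orig (22,7); cuts so far [(20, 5), (21, 7), (22, 7), (23, 4)]; region rows[20,24) x cols[4,8) = 4x4
Unfold 1 (reflect across v@4): 8 holes -> [(20, 2), (20, 5), (21, 0), (21, 7), (22, 0), (22, 7), (23, 3), (23, 4)]
Unfold 2 (reflect across h@20): 16 holes -> [(16, 3), (16, 4), (17, 0), (17, 7), (18, 0), (18, 7), (19, 2), (19, 5), (20, 2), (20, 5), (21, 0), (21, 7), (22, 0), (22, 7), (23, 3), (23, 4)]
Unfold 3 (reflect across h@24): 32 holes -> [(16, 3), (16, 4), (17, 0), (17, 7), (18, 0), (18, 7), (19, 2), (19, 5), (20, 2), (20, 5), (21, 0), (21, 7), (22, 0), (22, 7), (23, 3), (23, 4), (24, 3), (24, 4), (25, 0), (25, 7), (26, 0), (26, 7), (27, 2), (27, 5), (28, 2), (28, 5), (29, 0), (29, 7), (30, 0), (30, 7), (31, 3), (31, 4)]
Unfold 4 (reflect across h@16): 64 holes -> [(0, 3), (0, 4), (1, 0), (1, 7), (2, 0), (2, 7), (3, 2), (3, 5), (4, 2), (4, 5), (5, 0), (5, 7), (6, 0), (6, 7), (7, 3), (7, 4), (8, 3), (8, 4), (9, 0), (9, 7), (10, 0), (10, 7), (11, 2), (11, 5), (12, 2), (12, 5), (13, 0), (13, 7), (14, 0), (14, 7), (15, 3), (15, 4), (16, 3), (16, 4), (17, 0), (17, 7), (18, 0), (18, 7), (19, 2), (19, 5), (20, 2), (20, 5), (21, 0), (21, 7), (22, 0), (22, 7), (23, 3), (23, 4), (24, 3), (24, 4), (25, 0), (25, 7), (26, 0), (26, 7), (27, 2), (27, 5), (28, 2), (28, 5), (29, 0), (29, 7), (30, 0), (30, 7), (31, 3), (31, 4)]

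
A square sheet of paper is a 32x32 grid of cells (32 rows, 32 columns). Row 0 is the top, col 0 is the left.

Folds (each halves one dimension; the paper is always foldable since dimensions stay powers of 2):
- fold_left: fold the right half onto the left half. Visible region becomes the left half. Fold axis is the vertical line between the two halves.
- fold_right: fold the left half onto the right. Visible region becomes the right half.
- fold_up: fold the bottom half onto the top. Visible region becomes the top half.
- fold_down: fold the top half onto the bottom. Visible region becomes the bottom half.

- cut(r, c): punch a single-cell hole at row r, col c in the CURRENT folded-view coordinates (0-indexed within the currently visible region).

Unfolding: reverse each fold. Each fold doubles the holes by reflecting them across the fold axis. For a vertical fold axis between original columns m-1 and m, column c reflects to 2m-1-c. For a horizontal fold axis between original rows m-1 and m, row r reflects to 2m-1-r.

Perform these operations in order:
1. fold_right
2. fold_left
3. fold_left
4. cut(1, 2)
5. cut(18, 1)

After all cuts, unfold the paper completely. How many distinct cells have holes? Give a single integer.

Op 1 fold_right: fold axis v@16; visible region now rows[0,32) x cols[16,32) = 32x16
Op 2 fold_left: fold axis v@24; visible region now rows[0,32) x cols[16,24) = 32x8
Op 3 fold_left: fold axis v@20; visible region now rows[0,32) x cols[16,20) = 32x4
Op 4 cut(1, 2): punch at orig (1,18); cuts so far [(1, 18)]; region rows[0,32) x cols[16,20) = 32x4
Op 5 cut(18, 1): punch at orig (18,17); cuts so far [(1, 18), (18, 17)]; region rows[0,32) x cols[16,20) = 32x4
Unfold 1 (reflect across v@20): 4 holes -> [(1, 18), (1, 21), (18, 17), (18, 22)]
Unfold 2 (reflect across v@24): 8 holes -> [(1, 18), (1, 21), (1, 26), (1, 29), (18, 17), (18, 22), (18, 25), (18, 30)]
Unfold 3 (reflect across v@16): 16 holes -> [(1, 2), (1, 5), (1, 10), (1, 13), (1, 18), (1, 21), (1, 26), (1, 29), (18, 1), (18, 6), (18, 9), (18, 14), (18, 17), (18, 22), (18, 25), (18, 30)]

Answer: 16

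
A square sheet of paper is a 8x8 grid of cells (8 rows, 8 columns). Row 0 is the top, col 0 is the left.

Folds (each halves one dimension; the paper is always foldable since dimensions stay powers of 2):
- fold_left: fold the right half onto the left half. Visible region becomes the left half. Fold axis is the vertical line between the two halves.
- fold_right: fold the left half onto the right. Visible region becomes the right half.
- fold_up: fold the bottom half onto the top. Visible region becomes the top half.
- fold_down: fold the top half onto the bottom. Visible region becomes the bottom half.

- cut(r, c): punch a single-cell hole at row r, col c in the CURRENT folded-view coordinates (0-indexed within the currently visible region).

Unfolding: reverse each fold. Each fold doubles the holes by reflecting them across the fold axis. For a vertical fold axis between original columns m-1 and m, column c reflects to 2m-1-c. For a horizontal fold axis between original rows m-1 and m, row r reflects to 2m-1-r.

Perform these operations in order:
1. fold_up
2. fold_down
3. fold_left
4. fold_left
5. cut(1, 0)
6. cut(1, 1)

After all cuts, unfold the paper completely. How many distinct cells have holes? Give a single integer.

Op 1 fold_up: fold axis h@4; visible region now rows[0,4) x cols[0,8) = 4x8
Op 2 fold_down: fold axis h@2; visible region now rows[2,4) x cols[0,8) = 2x8
Op 3 fold_left: fold axis v@4; visible region now rows[2,4) x cols[0,4) = 2x4
Op 4 fold_left: fold axis v@2; visible region now rows[2,4) x cols[0,2) = 2x2
Op 5 cut(1, 0): punch at orig (3,0); cuts so far [(3, 0)]; region rows[2,4) x cols[0,2) = 2x2
Op 6 cut(1, 1): punch at orig (3,1); cuts so far [(3, 0), (3, 1)]; region rows[2,4) x cols[0,2) = 2x2
Unfold 1 (reflect across v@2): 4 holes -> [(3, 0), (3, 1), (3, 2), (3, 3)]
Unfold 2 (reflect across v@4): 8 holes -> [(3, 0), (3, 1), (3, 2), (3, 3), (3, 4), (3, 5), (3, 6), (3, 7)]
Unfold 3 (reflect across h@2): 16 holes -> [(0, 0), (0, 1), (0, 2), (0, 3), (0, 4), (0, 5), (0, 6), (0, 7), (3, 0), (3, 1), (3, 2), (3, 3), (3, 4), (3, 5), (3, 6), (3, 7)]
Unfold 4 (reflect across h@4): 32 holes -> [(0, 0), (0, 1), (0, 2), (0, 3), (0, 4), (0, 5), (0, 6), (0, 7), (3, 0), (3, 1), (3, 2), (3, 3), (3, 4), (3, 5), (3, 6), (3, 7), (4, 0), (4, 1), (4, 2), (4, 3), (4, 4), (4, 5), (4, 6), (4, 7), (7, 0), (7, 1), (7, 2), (7, 3), (7, 4), (7, 5), (7, 6), (7, 7)]

Answer: 32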